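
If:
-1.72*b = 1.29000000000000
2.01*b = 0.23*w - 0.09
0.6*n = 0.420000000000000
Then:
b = -0.75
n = 0.70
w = -6.16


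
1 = 1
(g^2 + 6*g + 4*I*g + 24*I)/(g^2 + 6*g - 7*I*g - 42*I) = (g + 4*I)/(g - 7*I)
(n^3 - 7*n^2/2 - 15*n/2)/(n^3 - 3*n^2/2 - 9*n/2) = (n - 5)/(n - 3)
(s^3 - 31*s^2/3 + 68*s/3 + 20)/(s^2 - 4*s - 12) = (3*s^2 - 13*s - 10)/(3*(s + 2))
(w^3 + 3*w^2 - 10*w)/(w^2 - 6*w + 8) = w*(w + 5)/(w - 4)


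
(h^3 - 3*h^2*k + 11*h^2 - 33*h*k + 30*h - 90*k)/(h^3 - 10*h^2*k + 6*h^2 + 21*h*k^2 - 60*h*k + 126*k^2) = (h + 5)/(h - 7*k)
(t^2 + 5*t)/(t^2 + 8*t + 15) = t/(t + 3)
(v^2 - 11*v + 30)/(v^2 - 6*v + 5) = (v - 6)/(v - 1)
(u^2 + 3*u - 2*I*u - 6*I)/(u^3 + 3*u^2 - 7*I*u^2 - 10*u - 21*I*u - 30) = 1/(u - 5*I)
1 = 1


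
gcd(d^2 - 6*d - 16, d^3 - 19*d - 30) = d + 2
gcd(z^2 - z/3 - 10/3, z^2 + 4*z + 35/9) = z + 5/3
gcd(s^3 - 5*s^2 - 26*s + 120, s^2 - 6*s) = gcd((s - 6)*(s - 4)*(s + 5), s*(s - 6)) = s - 6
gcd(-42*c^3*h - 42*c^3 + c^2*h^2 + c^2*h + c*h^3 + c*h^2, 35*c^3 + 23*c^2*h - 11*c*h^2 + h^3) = 1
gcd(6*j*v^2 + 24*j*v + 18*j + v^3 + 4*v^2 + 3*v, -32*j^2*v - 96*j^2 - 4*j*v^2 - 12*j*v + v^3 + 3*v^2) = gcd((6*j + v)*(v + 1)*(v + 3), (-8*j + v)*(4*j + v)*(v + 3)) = v + 3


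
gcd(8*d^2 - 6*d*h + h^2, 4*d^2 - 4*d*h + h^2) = 2*d - h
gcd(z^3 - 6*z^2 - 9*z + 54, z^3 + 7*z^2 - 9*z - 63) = z^2 - 9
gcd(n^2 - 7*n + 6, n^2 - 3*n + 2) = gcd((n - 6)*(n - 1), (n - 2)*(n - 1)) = n - 1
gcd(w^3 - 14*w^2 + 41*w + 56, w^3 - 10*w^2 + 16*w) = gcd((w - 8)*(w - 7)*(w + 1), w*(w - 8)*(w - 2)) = w - 8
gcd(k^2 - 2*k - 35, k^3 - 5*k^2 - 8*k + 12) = 1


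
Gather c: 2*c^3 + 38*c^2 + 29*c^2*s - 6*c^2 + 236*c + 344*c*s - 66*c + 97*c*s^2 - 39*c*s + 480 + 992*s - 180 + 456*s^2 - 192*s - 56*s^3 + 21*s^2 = 2*c^3 + c^2*(29*s + 32) + c*(97*s^2 + 305*s + 170) - 56*s^3 + 477*s^2 + 800*s + 300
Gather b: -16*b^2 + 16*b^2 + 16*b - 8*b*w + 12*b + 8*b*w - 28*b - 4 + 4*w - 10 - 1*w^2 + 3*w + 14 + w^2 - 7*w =0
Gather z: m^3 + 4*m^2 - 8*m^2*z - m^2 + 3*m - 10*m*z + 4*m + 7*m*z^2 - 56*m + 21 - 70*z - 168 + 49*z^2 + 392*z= m^3 + 3*m^2 - 49*m + z^2*(7*m + 49) + z*(-8*m^2 - 10*m + 322) - 147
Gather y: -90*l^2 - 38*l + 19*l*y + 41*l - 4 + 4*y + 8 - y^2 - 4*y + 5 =-90*l^2 + 19*l*y + 3*l - y^2 + 9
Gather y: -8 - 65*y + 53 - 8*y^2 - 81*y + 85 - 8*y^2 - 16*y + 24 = -16*y^2 - 162*y + 154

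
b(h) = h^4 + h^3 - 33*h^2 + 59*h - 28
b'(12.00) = 6611.00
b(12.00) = 18392.00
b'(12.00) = 6611.00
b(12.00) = 18392.00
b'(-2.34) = 178.62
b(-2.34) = -329.59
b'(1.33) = -14.06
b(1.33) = -2.42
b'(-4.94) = -23.96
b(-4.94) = -649.80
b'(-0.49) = 91.59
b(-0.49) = -64.89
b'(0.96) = 1.94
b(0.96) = -0.04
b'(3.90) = 84.51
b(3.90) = -9.17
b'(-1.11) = 130.49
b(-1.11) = -134.00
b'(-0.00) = 59.00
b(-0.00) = -28.00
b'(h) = 4*h^3 + 3*h^2 - 66*h + 59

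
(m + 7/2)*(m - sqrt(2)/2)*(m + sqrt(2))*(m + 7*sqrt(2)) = m^4 + 7*m^3/2 + 15*sqrt(2)*m^3/2 + 6*m^2 + 105*sqrt(2)*m^2/4 - 7*sqrt(2)*m + 21*m - 49*sqrt(2)/2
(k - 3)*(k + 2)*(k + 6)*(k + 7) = k^4 + 12*k^3 + 23*k^2 - 120*k - 252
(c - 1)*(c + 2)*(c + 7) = c^3 + 8*c^2 + 5*c - 14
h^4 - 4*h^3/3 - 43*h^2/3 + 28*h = h*(h - 3)*(h - 7/3)*(h + 4)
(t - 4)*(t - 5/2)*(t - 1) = t^3 - 15*t^2/2 + 33*t/2 - 10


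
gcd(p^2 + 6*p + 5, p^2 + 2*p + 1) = p + 1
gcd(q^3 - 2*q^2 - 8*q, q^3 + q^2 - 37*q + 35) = 1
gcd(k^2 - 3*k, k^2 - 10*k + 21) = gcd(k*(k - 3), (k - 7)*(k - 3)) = k - 3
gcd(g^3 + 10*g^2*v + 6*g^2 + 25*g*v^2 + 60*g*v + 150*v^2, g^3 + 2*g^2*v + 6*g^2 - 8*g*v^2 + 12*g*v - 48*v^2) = g + 6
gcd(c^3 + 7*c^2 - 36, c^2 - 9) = c + 3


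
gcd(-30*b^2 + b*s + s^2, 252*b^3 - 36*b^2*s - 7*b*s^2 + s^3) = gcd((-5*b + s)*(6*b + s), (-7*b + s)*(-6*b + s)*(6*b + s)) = 6*b + s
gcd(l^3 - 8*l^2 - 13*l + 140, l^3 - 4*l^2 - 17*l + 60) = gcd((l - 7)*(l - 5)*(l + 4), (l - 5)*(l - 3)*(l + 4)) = l^2 - l - 20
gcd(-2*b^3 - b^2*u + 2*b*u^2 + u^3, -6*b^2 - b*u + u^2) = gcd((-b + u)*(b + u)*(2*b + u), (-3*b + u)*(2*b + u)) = 2*b + u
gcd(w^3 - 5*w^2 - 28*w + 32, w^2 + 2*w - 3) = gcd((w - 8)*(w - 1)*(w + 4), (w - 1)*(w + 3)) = w - 1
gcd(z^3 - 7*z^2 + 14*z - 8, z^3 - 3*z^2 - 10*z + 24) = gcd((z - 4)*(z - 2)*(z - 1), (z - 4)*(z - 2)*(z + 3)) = z^2 - 6*z + 8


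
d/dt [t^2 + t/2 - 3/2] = 2*t + 1/2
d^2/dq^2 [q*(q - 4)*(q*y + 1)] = 6*q*y - 8*y + 2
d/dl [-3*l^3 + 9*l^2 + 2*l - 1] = -9*l^2 + 18*l + 2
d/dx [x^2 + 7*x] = 2*x + 7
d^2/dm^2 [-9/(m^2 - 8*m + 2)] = 18*(m^2 - 8*m - 4*(m - 4)^2 + 2)/(m^2 - 8*m + 2)^3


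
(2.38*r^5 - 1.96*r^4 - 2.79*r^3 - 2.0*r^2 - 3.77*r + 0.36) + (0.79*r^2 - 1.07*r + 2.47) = 2.38*r^5 - 1.96*r^4 - 2.79*r^3 - 1.21*r^2 - 4.84*r + 2.83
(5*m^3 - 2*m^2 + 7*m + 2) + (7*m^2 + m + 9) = 5*m^3 + 5*m^2 + 8*m + 11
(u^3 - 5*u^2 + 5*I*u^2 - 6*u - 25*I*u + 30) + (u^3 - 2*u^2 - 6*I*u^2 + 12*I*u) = 2*u^3 - 7*u^2 - I*u^2 - 6*u - 13*I*u + 30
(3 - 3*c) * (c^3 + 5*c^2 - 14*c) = -3*c^4 - 12*c^3 + 57*c^2 - 42*c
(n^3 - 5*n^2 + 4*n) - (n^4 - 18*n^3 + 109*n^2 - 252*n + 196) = -n^4 + 19*n^3 - 114*n^2 + 256*n - 196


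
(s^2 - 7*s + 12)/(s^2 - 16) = (s - 3)/(s + 4)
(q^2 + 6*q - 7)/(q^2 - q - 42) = (-q^2 - 6*q + 7)/(-q^2 + q + 42)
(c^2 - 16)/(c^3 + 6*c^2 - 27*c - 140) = (c - 4)/(c^2 + 2*c - 35)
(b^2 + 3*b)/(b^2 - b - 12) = b/(b - 4)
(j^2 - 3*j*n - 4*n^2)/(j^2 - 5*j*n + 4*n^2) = (j + n)/(j - n)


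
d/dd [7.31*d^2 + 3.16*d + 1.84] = 14.62*d + 3.16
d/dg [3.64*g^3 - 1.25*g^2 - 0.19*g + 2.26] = 10.92*g^2 - 2.5*g - 0.19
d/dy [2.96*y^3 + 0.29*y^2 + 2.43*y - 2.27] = 8.88*y^2 + 0.58*y + 2.43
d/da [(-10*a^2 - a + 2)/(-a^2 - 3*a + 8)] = (29*a^2 - 156*a - 2)/(a^4 + 6*a^3 - 7*a^2 - 48*a + 64)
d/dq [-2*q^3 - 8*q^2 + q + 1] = -6*q^2 - 16*q + 1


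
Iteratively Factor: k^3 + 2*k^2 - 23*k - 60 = (k - 5)*(k^2 + 7*k + 12) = (k - 5)*(k + 3)*(k + 4)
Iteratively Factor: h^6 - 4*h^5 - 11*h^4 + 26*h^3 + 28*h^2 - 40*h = (h - 5)*(h^5 + h^4 - 6*h^3 - 4*h^2 + 8*h) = (h - 5)*(h - 1)*(h^4 + 2*h^3 - 4*h^2 - 8*h) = (h - 5)*(h - 1)*(h + 2)*(h^3 - 4*h) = h*(h - 5)*(h - 1)*(h + 2)*(h^2 - 4) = h*(h - 5)*(h - 1)*(h + 2)^2*(h - 2)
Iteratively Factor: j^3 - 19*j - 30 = (j - 5)*(j^2 + 5*j + 6) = (j - 5)*(j + 2)*(j + 3)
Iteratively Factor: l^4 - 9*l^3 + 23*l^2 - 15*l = (l - 5)*(l^3 - 4*l^2 + 3*l) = (l - 5)*(l - 3)*(l^2 - l) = l*(l - 5)*(l - 3)*(l - 1)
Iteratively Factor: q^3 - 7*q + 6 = (q - 1)*(q^2 + q - 6) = (q - 2)*(q - 1)*(q + 3)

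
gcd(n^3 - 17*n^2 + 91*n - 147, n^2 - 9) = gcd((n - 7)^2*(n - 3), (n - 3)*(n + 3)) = n - 3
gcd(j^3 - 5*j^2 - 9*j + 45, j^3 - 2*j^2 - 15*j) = j^2 - 2*j - 15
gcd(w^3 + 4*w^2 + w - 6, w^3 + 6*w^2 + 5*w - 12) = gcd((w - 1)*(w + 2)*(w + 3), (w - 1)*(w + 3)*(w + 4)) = w^2 + 2*w - 3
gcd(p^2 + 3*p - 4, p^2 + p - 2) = p - 1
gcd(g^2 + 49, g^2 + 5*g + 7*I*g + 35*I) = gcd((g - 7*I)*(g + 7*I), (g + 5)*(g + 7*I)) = g + 7*I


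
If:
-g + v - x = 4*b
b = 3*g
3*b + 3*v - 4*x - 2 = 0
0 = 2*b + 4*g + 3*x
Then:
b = 9/77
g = 3/77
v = 29/77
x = -10/77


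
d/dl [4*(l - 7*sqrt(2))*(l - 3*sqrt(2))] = 8*l - 40*sqrt(2)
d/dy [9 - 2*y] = -2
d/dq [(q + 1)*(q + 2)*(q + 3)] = 3*q^2 + 12*q + 11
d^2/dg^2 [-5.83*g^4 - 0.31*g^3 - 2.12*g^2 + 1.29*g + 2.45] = -69.96*g^2 - 1.86*g - 4.24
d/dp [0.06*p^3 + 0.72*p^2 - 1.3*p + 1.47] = 0.18*p^2 + 1.44*p - 1.3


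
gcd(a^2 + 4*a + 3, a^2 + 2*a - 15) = 1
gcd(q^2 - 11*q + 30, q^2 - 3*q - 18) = q - 6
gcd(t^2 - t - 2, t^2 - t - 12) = 1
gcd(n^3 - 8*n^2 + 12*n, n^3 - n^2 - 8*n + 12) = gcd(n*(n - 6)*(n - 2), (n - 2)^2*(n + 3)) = n - 2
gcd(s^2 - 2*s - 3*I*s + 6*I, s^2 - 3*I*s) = s - 3*I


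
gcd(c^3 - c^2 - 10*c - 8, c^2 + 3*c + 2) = c^2 + 3*c + 2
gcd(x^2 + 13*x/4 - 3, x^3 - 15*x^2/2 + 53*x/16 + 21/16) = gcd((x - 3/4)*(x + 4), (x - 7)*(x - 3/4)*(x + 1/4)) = x - 3/4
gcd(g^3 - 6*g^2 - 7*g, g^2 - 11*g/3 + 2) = 1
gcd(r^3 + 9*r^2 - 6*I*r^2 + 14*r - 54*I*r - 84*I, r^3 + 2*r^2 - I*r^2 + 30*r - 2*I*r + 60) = r^2 + r*(2 - 6*I) - 12*I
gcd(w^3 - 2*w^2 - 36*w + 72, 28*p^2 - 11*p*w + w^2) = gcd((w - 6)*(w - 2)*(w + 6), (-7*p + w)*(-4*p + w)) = 1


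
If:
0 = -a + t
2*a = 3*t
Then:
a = 0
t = 0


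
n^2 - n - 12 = (n - 4)*(n + 3)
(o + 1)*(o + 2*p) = o^2 + 2*o*p + o + 2*p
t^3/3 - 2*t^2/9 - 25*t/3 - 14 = (t/3 + 1)*(t - 6)*(t + 7/3)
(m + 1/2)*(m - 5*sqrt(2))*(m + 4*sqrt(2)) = m^3 - sqrt(2)*m^2 + m^2/2 - 40*m - sqrt(2)*m/2 - 20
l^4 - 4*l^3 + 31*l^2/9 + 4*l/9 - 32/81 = (l - 8/3)*(l - 4/3)*(l - 1/3)*(l + 1/3)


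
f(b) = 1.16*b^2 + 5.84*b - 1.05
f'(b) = 2.32*b + 5.84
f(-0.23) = -2.33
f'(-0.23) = 5.31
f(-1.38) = -6.90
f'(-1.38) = 2.64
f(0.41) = 1.54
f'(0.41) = 6.79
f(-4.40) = -4.29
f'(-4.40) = -4.37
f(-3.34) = -7.62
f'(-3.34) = -1.91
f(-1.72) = -7.66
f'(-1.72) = 1.85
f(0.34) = 1.07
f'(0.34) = 6.63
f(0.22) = 0.29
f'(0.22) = 6.35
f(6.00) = 75.75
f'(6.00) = 19.76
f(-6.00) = 5.67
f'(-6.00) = -8.08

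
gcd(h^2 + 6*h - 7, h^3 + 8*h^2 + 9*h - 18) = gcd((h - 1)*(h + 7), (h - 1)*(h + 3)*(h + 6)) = h - 1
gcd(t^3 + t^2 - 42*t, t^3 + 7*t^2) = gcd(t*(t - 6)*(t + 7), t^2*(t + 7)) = t^2 + 7*t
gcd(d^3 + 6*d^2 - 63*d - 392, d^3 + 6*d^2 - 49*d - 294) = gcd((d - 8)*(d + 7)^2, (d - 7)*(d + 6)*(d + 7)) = d + 7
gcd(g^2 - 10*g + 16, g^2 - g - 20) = 1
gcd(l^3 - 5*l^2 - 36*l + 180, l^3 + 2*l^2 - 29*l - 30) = l^2 + l - 30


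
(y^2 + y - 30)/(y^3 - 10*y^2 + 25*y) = (y + 6)/(y*(y - 5))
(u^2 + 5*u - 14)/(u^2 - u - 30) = (-u^2 - 5*u + 14)/(-u^2 + u + 30)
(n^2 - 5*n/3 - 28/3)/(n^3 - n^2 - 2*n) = (-3*n^2 + 5*n + 28)/(3*n*(-n^2 + n + 2))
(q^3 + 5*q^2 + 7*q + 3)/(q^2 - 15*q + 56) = (q^3 + 5*q^2 + 7*q + 3)/(q^2 - 15*q + 56)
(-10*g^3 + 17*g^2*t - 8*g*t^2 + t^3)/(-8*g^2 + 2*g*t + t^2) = (5*g^2 - 6*g*t + t^2)/(4*g + t)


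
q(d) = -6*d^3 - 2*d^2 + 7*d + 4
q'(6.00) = -665.00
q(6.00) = -1322.00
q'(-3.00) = -143.00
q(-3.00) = 127.00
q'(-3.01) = -144.04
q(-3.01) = 128.44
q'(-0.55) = 3.76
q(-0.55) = 0.54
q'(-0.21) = 7.05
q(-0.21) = 2.50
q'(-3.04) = -147.19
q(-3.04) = 132.80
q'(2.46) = -111.77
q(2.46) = -80.20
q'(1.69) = -51.17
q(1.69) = -18.84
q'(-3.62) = -214.40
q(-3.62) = 237.08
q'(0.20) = 5.48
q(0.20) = 5.27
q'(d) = -18*d^2 - 4*d + 7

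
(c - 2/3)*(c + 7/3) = c^2 + 5*c/3 - 14/9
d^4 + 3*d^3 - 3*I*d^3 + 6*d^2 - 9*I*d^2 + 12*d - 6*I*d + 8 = (d + 1)*(d + 2)*(d - 4*I)*(d + I)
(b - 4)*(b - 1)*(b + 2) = b^3 - 3*b^2 - 6*b + 8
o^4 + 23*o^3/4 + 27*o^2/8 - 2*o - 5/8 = (o - 1/2)*(o + 1/4)*(o + 1)*(o + 5)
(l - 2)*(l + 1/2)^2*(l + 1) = l^4 - 11*l^2/4 - 9*l/4 - 1/2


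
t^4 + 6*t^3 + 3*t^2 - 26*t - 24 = (t - 2)*(t + 1)*(t + 3)*(t + 4)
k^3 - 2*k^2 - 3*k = k*(k - 3)*(k + 1)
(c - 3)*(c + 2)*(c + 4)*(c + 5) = c^4 + 8*c^3 + 5*c^2 - 74*c - 120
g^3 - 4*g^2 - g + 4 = (g - 4)*(g - 1)*(g + 1)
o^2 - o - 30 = (o - 6)*(o + 5)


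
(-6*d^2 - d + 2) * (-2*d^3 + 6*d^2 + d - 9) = 12*d^5 - 34*d^4 - 16*d^3 + 65*d^2 + 11*d - 18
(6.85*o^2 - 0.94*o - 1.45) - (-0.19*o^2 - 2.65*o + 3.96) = 7.04*o^2 + 1.71*o - 5.41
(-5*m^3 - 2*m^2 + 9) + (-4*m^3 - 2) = -9*m^3 - 2*m^2 + 7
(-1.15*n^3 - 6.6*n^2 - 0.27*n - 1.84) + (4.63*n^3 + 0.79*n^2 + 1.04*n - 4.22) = 3.48*n^3 - 5.81*n^2 + 0.77*n - 6.06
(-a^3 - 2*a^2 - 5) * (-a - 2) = a^4 + 4*a^3 + 4*a^2 + 5*a + 10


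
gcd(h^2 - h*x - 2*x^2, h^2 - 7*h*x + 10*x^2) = -h + 2*x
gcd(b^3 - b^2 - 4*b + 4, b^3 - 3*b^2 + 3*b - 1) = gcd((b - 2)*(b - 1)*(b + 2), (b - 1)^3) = b - 1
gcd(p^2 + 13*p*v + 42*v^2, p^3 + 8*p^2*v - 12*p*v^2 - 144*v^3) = p + 6*v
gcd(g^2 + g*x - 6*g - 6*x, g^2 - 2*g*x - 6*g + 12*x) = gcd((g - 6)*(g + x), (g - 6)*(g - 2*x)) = g - 6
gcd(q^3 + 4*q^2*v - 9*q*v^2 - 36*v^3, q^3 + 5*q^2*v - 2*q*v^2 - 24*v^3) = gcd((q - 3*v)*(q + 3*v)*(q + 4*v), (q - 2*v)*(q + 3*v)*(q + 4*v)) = q^2 + 7*q*v + 12*v^2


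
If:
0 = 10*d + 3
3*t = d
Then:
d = -3/10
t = -1/10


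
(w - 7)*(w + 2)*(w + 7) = w^3 + 2*w^2 - 49*w - 98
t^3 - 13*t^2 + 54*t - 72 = (t - 6)*(t - 4)*(t - 3)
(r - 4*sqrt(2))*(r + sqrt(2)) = r^2 - 3*sqrt(2)*r - 8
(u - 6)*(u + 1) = u^2 - 5*u - 6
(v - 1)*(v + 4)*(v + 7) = v^3 + 10*v^2 + 17*v - 28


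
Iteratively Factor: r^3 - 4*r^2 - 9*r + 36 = (r - 3)*(r^2 - r - 12) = (r - 3)*(r + 3)*(r - 4)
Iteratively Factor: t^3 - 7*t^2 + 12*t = (t)*(t^2 - 7*t + 12) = t*(t - 4)*(t - 3)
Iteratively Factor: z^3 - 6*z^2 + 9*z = (z - 3)*(z^2 - 3*z) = (z - 3)^2*(z)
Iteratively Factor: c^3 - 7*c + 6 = (c - 2)*(c^2 + 2*c - 3) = (c - 2)*(c - 1)*(c + 3)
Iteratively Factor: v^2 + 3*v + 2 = (v + 2)*(v + 1)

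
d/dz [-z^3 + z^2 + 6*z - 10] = -3*z^2 + 2*z + 6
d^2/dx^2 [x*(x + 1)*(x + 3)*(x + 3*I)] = 12*x^2 + x*(24 + 18*I) + 6 + 24*I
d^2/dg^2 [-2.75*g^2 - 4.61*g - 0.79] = -5.50000000000000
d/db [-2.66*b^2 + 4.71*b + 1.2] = 4.71 - 5.32*b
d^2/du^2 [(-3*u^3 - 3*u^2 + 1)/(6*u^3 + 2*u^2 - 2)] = 2*(-9*u^6 - 21*u^3 - 3*u^2 - 1)/(27*u^9 + 27*u^8 + 9*u^7 - 26*u^6 - 18*u^5 - 3*u^4 + 9*u^3 + 3*u^2 - 1)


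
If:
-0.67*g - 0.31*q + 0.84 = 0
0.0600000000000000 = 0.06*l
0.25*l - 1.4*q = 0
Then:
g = 1.17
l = 1.00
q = 0.18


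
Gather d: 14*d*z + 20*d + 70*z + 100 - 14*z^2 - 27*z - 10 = d*(14*z + 20) - 14*z^2 + 43*z + 90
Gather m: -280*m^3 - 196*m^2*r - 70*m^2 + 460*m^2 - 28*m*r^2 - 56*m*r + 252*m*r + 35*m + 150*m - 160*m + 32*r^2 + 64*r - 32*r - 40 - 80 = -280*m^3 + m^2*(390 - 196*r) + m*(-28*r^2 + 196*r + 25) + 32*r^2 + 32*r - 120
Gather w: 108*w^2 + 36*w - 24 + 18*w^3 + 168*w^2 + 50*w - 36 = 18*w^3 + 276*w^2 + 86*w - 60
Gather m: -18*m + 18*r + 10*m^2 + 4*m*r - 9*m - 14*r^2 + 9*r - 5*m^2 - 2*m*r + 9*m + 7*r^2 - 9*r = 5*m^2 + m*(2*r - 18) - 7*r^2 + 18*r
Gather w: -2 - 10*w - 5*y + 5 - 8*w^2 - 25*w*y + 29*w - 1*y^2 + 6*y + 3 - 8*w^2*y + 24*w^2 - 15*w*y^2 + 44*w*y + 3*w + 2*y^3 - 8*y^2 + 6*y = w^2*(16 - 8*y) + w*(-15*y^2 + 19*y + 22) + 2*y^3 - 9*y^2 + 7*y + 6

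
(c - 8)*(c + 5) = c^2 - 3*c - 40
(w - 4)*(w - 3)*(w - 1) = w^3 - 8*w^2 + 19*w - 12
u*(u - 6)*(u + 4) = u^3 - 2*u^2 - 24*u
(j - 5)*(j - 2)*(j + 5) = j^3 - 2*j^2 - 25*j + 50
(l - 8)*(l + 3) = l^2 - 5*l - 24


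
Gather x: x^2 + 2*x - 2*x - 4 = x^2 - 4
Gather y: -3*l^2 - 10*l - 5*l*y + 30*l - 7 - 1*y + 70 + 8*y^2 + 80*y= -3*l^2 + 20*l + 8*y^2 + y*(79 - 5*l) + 63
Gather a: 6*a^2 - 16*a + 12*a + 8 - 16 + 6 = 6*a^2 - 4*a - 2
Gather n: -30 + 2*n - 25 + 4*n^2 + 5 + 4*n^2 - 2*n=8*n^2 - 50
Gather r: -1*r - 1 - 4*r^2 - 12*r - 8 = -4*r^2 - 13*r - 9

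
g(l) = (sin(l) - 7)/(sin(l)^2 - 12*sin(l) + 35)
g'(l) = (-2*sin(l)*cos(l) + 12*cos(l))*(sin(l) - 7)/(sin(l)^2 - 12*sin(l) + 35)^2 + cos(l)/(sin(l)^2 - 12*sin(l) + 35) = -cos(l)/(sin(l) - 5)^2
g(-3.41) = -0.21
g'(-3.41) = 0.04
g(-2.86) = -0.19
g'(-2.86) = 0.03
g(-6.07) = -0.21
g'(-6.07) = -0.04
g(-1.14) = -0.17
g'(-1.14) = -0.01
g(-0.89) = -0.17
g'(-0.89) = -0.02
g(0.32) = -0.21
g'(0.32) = -0.04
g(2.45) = -0.23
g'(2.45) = 0.04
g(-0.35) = -0.19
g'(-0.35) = -0.03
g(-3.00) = -0.19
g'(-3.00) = 0.04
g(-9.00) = -0.18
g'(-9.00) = 0.03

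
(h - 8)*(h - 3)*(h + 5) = h^3 - 6*h^2 - 31*h + 120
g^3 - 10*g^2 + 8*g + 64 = (g - 8)*(g - 4)*(g + 2)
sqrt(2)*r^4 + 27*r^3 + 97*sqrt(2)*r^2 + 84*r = r*(r + 6*sqrt(2))*(r + 7*sqrt(2))*(sqrt(2)*r + 1)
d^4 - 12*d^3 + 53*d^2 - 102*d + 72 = (d - 4)*(d - 3)^2*(d - 2)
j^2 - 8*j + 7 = (j - 7)*(j - 1)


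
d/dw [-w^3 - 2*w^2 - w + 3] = -3*w^2 - 4*w - 1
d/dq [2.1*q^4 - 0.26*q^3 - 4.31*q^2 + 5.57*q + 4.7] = 8.4*q^3 - 0.78*q^2 - 8.62*q + 5.57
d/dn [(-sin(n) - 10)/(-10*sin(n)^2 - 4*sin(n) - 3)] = (-200*sin(n) + 5*cos(2*n) - 42)*cos(n)/(10*sin(n)^2 + 4*sin(n) + 3)^2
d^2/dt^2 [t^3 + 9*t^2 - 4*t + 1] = 6*t + 18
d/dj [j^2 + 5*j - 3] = 2*j + 5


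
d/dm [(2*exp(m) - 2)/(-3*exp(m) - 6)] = -2*exp(m)/(exp(m) + 2)^2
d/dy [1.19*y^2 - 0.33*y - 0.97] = 2.38*y - 0.33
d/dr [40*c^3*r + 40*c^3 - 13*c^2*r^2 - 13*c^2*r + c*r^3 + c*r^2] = c*(40*c^2 - 26*c*r - 13*c + 3*r^2 + 2*r)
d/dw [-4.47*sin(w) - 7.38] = -4.47*cos(w)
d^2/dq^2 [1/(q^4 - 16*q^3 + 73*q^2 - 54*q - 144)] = 2*((-6*q^2 + 48*q - 73)*(-q^4 + 16*q^3 - 73*q^2 + 54*q + 144) - 4*(2*q^3 - 24*q^2 + 73*q - 27)^2)/(-q^4 + 16*q^3 - 73*q^2 + 54*q + 144)^3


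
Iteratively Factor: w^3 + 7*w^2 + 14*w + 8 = (w + 2)*(w^2 + 5*w + 4) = (w + 1)*(w + 2)*(w + 4)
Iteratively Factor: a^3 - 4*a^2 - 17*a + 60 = (a + 4)*(a^2 - 8*a + 15) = (a - 5)*(a + 4)*(a - 3)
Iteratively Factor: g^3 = (g)*(g^2) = g^2*(g)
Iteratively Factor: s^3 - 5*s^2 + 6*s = (s)*(s^2 - 5*s + 6) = s*(s - 2)*(s - 3)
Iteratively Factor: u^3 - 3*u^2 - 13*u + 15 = (u - 1)*(u^2 - 2*u - 15) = (u - 1)*(u + 3)*(u - 5)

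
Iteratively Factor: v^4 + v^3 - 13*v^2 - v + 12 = (v + 4)*(v^3 - 3*v^2 - v + 3) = (v + 1)*(v + 4)*(v^2 - 4*v + 3) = (v - 3)*(v + 1)*(v + 4)*(v - 1)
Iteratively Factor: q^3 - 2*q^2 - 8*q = (q + 2)*(q^2 - 4*q) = q*(q + 2)*(q - 4)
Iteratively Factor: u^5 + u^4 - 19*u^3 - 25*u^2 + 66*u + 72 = (u + 1)*(u^4 - 19*u^2 - 6*u + 72) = (u - 4)*(u + 1)*(u^3 + 4*u^2 - 3*u - 18) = (u - 4)*(u - 2)*(u + 1)*(u^2 + 6*u + 9) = (u - 4)*(u - 2)*(u + 1)*(u + 3)*(u + 3)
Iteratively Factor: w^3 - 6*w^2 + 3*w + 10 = (w + 1)*(w^2 - 7*w + 10) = (w - 5)*(w + 1)*(w - 2)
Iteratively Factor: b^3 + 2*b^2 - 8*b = (b + 4)*(b^2 - 2*b) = b*(b + 4)*(b - 2)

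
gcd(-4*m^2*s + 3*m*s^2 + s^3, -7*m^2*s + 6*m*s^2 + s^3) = -m*s + s^2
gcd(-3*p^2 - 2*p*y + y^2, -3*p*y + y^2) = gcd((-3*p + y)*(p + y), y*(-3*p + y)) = -3*p + y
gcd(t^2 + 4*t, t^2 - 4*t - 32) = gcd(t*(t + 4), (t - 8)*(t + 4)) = t + 4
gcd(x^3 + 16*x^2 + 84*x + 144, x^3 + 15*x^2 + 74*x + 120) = x^2 + 10*x + 24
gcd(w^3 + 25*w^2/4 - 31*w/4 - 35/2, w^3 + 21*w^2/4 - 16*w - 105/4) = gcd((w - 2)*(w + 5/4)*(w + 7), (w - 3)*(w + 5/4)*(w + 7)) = w^2 + 33*w/4 + 35/4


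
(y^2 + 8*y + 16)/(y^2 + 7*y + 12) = (y + 4)/(y + 3)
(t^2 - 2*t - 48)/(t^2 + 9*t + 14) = (t^2 - 2*t - 48)/(t^2 + 9*t + 14)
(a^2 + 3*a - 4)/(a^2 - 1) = (a + 4)/(a + 1)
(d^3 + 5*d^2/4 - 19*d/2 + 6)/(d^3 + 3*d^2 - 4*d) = (4*d^2 - 11*d + 6)/(4*d*(d - 1))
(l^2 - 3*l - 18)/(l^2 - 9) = (l - 6)/(l - 3)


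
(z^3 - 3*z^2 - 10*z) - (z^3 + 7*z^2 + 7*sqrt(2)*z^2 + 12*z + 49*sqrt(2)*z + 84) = -10*z^2 - 7*sqrt(2)*z^2 - 49*sqrt(2)*z - 22*z - 84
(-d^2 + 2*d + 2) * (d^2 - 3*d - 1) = -d^4 + 5*d^3 - 3*d^2 - 8*d - 2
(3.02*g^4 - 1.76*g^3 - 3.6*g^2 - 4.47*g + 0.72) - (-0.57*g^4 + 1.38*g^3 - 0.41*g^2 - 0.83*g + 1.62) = 3.59*g^4 - 3.14*g^3 - 3.19*g^2 - 3.64*g - 0.9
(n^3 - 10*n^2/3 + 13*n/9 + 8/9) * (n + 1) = n^4 - 7*n^3/3 - 17*n^2/9 + 7*n/3 + 8/9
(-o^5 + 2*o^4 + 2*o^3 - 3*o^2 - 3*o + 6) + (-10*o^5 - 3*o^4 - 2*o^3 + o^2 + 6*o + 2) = -11*o^5 - o^4 - 2*o^2 + 3*o + 8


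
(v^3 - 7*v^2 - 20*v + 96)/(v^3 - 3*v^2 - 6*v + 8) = (v^3 - 7*v^2 - 20*v + 96)/(v^3 - 3*v^2 - 6*v + 8)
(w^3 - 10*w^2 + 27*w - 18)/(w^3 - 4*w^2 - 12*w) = (w^2 - 4*w + 3)/(w*(w + 2))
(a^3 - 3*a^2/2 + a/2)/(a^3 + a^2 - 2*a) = (a - 1/2)/(a + 2)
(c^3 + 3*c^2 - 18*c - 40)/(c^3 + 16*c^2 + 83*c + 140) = (c^2 - 2*c - 8)/(c^2 + 11*c + 28)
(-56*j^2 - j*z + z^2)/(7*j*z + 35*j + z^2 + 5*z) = (-8*j + z)/(z + 5)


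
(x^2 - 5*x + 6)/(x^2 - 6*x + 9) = (x - 2)/(x - 3)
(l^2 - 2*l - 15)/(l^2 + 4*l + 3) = (l - 5)/(l + 1)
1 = 1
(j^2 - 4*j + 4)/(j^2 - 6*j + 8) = (j - 2)/(j - 4)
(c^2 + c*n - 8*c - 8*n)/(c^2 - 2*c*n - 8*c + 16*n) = (c + n)/(c - 2*n)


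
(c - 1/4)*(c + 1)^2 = c^3 + 7*c^2/4 + c/2 - 1/4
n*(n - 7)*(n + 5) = n^3 - 2*n^2 - 35*n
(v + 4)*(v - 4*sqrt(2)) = v^2 - 4*sqrt(2)*v + 4*v - 16*sqrt(2)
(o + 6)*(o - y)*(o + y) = o^3 + 6*o^2 - o*y^2 - 6*y^2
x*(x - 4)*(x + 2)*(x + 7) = x^4 + 5*x^3 - 22*x^2 - 56*x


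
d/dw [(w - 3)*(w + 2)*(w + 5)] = 3*w^2 + 8*w - 11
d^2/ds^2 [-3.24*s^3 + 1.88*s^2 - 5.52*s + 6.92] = 3.76 - 19.44*s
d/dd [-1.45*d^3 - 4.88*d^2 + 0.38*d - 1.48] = -4.35*d^2 - 9.76*d + 0.38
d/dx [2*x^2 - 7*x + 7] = 4*x - 7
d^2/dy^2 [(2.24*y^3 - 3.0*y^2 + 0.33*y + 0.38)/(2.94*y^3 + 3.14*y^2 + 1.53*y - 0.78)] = (-93.219168*y^6 - 43.34148*y^5 + 200.3022*y^4 + 13.6371*y^3 - 18.30804*y^2 + 29.208384*y + 0.77772)/(25.412184*y^9 + 81.422712*y^8 + 126.635796*y^7 + 95.479208*y^6 + 22.698414*y^5 - 22.071762*y^4 - 13.535991*y^3 + 0.253422000000001*y^2 + 2.792556*y - 0.474552)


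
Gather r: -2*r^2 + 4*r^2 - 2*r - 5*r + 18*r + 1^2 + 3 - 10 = 2*r^2 + 11*r - 6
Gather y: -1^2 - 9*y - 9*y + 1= -18*y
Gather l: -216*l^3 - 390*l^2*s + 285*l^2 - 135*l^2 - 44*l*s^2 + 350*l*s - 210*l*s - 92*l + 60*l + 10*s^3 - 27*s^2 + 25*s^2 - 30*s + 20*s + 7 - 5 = -216*l^3 + l^2*(150 - 390*s) + l*(-44*s^2 + 140*s - 32) + 10*s^3 - 2*s^2 - 10*s + 2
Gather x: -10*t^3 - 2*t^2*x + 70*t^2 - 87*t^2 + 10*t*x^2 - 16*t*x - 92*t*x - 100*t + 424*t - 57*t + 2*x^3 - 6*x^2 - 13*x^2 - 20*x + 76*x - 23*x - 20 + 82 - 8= -10*t^3 - 17*t^2 + 267*t + 2*x^3 + x^2*(10*t - 19) + x*(-2*t^2 - 108*t + 33) + 54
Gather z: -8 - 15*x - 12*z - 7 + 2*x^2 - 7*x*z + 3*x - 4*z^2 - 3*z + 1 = 2*x^2 - 12*x - 4*z^2 + z*(-7*x - 15) - 14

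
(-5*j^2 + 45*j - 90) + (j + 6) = -5*j^2 + 46*j - 84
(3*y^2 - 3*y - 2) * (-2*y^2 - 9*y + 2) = -6*y^4 - 21*y^3 + 37*y^2 + 12*y - 4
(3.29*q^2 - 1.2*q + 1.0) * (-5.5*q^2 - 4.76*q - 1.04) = -18.095*q^4 - 9.0604*q^3 - 3.2096*q^2 - 3.512*q - 1.04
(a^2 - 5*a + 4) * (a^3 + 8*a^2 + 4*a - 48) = a^5 + 3*a^4 - 32*a^3 - 36*a^2 + 256*a - 192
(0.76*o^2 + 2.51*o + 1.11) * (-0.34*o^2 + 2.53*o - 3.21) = -0.2584*o^4 + 1.0694*o^3 + 3.5333*o^2 - 5.2488*o - 3.5631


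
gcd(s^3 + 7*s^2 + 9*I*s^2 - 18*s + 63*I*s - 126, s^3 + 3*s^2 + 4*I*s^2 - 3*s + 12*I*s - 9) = s + 3*I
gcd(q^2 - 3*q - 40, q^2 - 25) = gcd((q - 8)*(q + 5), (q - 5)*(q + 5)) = q + 5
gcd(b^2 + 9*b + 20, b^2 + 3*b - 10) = b + 5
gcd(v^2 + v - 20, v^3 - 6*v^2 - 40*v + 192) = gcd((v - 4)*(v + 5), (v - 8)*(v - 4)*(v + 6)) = v - 4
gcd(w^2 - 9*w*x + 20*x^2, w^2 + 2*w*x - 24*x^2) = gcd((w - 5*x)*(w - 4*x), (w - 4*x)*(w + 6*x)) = -w + 4*x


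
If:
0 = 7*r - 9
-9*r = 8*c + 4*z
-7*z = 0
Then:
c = -81/56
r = 9/7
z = 0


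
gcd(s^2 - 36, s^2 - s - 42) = s + 6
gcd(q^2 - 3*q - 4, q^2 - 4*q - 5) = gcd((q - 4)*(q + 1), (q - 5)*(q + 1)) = q + 1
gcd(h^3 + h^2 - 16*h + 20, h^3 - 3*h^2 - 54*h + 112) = h - 2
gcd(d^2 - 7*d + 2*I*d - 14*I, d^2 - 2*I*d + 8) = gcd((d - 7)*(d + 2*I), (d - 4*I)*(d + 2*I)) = d + 2*I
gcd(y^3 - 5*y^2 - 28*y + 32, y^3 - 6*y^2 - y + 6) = y - 1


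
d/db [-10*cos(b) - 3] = 10*sin(b)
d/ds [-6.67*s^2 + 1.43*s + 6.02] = 1.43 - 13.34*s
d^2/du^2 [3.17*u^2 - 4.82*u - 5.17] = 6.34000000000000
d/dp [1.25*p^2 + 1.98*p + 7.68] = 2.5*p + 1.98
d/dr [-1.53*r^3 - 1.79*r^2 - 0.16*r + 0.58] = -4.59*r^2 - 3.58*r - 0.16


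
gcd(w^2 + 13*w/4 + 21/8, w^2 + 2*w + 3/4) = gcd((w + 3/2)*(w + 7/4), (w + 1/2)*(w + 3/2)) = w + 3/2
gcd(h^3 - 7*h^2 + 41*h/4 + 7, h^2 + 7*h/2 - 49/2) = h - 7/2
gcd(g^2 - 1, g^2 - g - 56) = 1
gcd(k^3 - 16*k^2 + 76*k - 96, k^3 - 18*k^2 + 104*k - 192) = k^2 - 14*k + 48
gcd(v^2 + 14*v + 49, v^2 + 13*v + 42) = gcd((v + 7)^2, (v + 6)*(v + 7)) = v + 7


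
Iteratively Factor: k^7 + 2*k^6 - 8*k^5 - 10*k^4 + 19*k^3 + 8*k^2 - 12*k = (k - 1)*(k^6 + 3*k^5 - 5*k^4 - 15*k^3 + 4*k^2 + 12*k) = (k - 2)*(k - 1)*(k^5 + 5*k^4 + 5*k^3 - 5*k^2 - 6*k) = (k - 2)*(k - 1)^2*(k^4 + 6*k^3 + 11*k^2 + 6*k) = (k - 2)*(k - 1)^2*(k + 1)*(k^3 + 5*k^2 + 6*k) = (k - 2)*(k - 1)^2*(k + 1)*(k + 3)*(k^2 + 2*k) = (k - 2)*(k - 1)^2*(k + 1)*(k + 2)*(k + 3)*(k)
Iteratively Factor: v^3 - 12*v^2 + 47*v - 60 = (v - 3)*(v^2 - 9*v + 20) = (v - 5)*(v - 3)*(v - 4)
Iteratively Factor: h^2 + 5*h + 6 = (h + 2)*(h + 3)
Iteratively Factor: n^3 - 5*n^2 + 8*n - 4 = (n - 2)*(n^2 - 3*n + 2) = (n - 2)^2*(n - 1)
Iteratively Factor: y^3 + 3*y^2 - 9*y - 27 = (y - 3)*(y^2 + 6*y + 9) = (y - 3)*(y + 3)*(y + 3)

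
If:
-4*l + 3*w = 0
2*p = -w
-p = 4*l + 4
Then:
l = -6/5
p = 4/5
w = -8/5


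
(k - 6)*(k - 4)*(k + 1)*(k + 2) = k^4 - 7*k^3 - 4*k^2 + 52*k + 48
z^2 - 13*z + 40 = (z - 8)*(z - 5)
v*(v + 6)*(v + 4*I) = v^3 + 6*v^2 + 4*I*v^2 + 24*I*v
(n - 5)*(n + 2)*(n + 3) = n^3 - 19*n - 30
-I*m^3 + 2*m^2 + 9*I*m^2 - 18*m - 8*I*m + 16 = (m - 8)*(m + 2*I)*(-I*m + I)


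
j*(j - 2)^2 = j^3 - 4*j^2 + 4*j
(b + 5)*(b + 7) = b^2 + 12*b + 35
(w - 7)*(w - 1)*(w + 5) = w^3 - 3*w^2 - 33*w + 35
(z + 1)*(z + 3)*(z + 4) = z^3 + 8*z^2 + 19*z + 12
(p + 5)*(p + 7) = p^2 + 12*p + 35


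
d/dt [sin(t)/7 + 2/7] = cos(t)/7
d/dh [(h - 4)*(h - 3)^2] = (h - 3)*(3*h - 11)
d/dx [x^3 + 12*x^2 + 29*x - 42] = 3*x^2 + 24*x + 29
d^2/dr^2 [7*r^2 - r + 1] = 14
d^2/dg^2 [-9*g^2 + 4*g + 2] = -18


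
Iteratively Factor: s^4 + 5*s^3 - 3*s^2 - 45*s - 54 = (s - 3)*(s^3 + 8*s^2 + 21*s + 18) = (s - 3)*(s + 2)*(s^2 + 6*s + 9) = (s - 3)*(s + 2)*(s + 3)*(s + 3)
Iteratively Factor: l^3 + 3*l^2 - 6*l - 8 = (l - 2)*(l^2 + 5*l + 4) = (l - 2)*(l + 1)*(l + 4)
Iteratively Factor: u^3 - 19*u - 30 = (u - 5)*(u^2 + 5*u + 6) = (u - 5)*(u + 3)*(u + 2)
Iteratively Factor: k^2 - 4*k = (k - 4)*(k)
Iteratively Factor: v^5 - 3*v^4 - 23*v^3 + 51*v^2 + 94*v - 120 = (v - 1)*(v^4 - 2*v^3 - 25*v^2 + 26*v + 120) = (v - 5)*(v - 1)*(v^3 + 3*v^2 - 10*v - 24) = (v - 5)*(v - 1)*(v + 4)*(v^2 - v - 6) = (v - 5)*(v - 3)*(v - 1)*(v + 4)*(v + 2)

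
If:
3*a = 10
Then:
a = 10/3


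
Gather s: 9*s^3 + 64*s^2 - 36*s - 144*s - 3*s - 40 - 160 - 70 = 9*s^3 + 64*s^2 - 183*s - 270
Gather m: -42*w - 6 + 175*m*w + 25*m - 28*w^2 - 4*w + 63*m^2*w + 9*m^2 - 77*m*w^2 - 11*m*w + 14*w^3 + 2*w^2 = m^2*(63*w + 9) + m*(-77*w^2 + 164*w + 25) + 14*w^3 - 26*w^2 - 46*w - 6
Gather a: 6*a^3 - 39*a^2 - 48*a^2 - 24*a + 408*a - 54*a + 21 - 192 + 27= 6*a^3 - 87*a^2 + 330*a - 144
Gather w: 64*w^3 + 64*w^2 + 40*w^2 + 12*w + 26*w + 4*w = 64*w^3 + 104*w^2 + 42*w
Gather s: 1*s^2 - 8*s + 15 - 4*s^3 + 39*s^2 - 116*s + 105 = -4*s^3 + 40*s^2 - 124*s + 120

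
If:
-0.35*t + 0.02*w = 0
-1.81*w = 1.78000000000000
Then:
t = -0.06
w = -0.98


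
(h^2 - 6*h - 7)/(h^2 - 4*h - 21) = (h + 1)/(h + 3)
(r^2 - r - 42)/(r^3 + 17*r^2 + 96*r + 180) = (r - 7)/(r^2 + 11*r + 30)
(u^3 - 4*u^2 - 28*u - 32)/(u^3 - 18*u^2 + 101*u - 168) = (u^2 + 4*u + 4)/(u^2 - 10*u + 21)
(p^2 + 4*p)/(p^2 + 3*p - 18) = p*(p + 4)/(p^2 + 3*p - 18)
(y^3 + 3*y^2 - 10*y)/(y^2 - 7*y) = (y^2 + 3*y - 10)/(y - 7)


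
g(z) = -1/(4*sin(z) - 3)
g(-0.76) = 0.17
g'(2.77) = -1.56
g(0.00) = 0.33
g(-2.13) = 0.16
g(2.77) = 0.65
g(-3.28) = 0.41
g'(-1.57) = 0.00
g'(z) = 4*cos(z)/(4*sin(z) - 3)^2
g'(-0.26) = 0.24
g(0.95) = -3.94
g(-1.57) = 0.14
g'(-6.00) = 1.08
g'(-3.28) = -0.66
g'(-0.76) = 0.09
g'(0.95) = 36.16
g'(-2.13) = -0.05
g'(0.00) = 0.44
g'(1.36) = 1.01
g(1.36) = -1.10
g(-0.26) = 0.25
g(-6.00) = 0.53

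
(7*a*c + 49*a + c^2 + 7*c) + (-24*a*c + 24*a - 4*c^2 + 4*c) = -17*a*c + 73*a - 3*c^2 + 11*c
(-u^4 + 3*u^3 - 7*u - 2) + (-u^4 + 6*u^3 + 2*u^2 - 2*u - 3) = -2*u^4 + 9*u^3 + 2*u^2 - 9*u - 5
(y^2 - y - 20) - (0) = y^2 - y - 20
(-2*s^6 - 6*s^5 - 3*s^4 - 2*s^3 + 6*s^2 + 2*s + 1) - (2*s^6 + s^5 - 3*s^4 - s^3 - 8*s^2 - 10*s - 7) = -4*s^6 - 7*s^5 - s^3 + 14*s^2 + 12*s + 8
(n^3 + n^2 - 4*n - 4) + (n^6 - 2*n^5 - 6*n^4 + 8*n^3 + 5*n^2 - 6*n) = n^6 - 2*n^5 - 6*n^4 + 9*n^3 + 6*n^2 - 10*n - 4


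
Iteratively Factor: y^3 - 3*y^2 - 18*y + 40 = (y + 4)*(y^2 - 7*y + 10) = (y - 2)*(y + 4)*(y - 5)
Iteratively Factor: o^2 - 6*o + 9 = (o - 3)*(o - 3)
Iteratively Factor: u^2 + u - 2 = (u + 2)*(u - 1)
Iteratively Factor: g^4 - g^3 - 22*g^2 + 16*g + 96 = (g + 2)*(g^3 - 3*g^2 - 16*g + 48) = (g - 4)*(g + 2)*(g^2 + g - 12) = (g - 4)*(g + 2)*(g + 4)*(g - 3)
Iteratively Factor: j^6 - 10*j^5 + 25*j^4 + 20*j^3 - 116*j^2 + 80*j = (j - 5)*(j^5 - 5*j^4 + 20*j^2 - 16*j) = (j - 5)*(j - 1)*(j^4 - 4*j^3 - 4*j^2 + 16*j) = (j - 5)*(j - 1)*(j + 2)*(j^3 - 6*j^2 + 8*j) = j*(j - 5)*(j - 1)*(j + 2)*(j^2 - 6*j + 8) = j*(j - 5)*(j - 4)*(j - 1)*(j + 2)*(j - 2)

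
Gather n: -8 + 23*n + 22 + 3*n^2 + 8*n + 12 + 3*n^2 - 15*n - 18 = 6*n^2 + 16*n + 8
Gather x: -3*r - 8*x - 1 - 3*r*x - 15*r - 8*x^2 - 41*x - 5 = -18*r - 8*x^2 + x*(-3*r - 49) - 6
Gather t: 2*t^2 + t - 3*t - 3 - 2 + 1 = 2*t^2 - 2*t - 4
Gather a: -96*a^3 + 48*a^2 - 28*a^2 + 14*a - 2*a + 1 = -96*a^3 + 20*a^2 + 12*a + 1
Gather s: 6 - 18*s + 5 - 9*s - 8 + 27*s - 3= 0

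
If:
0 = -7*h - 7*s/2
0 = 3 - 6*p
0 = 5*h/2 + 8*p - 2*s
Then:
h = -8/13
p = 1/2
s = 16/13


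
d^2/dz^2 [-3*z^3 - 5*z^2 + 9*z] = -18*z - 10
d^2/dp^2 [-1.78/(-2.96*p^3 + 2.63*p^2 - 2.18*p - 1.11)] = ((9.3628 - 31.6128*p)*(2.96*p^3 - 2.63*p^2 + 2.18*p + 1.11) + 1.78*(8.88*p^2 - 5.26*p + 2.18)*(17.76*p^2 - 10.52*p + 4.36))/(2.96*p^3 - 2.63*p^2 + 2.18*p + 1.11)^3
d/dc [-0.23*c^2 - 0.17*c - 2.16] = -0.46*c - 0.17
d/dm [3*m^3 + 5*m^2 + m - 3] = 9*m^2 + 10*m + 1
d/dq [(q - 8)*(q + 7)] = 2*q - 1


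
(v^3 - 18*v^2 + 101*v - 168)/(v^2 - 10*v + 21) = v - 8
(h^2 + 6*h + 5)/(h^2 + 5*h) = (h + 1)/h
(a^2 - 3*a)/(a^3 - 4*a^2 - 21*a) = (3 - a)/(-a^2 + 4*a + 21)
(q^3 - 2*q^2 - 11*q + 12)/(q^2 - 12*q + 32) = (q^2 + 2*q - 3)/(q - 8)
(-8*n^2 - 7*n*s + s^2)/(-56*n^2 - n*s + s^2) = (n + s)/(7*n + s)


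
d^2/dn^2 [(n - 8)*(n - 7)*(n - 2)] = 6*n - 34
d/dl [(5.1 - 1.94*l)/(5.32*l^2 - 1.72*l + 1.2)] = (10.3208*l^2 - 54.264*l + 6.444)/(28.3024*l^4 - 18.3008*l^3 + 15.7264*l^2 - 4.128*l + 1.44)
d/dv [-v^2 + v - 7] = 1 - 2*v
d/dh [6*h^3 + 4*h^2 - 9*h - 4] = 18*h^2 + 8*h - 9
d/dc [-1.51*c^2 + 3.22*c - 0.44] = 3.22 - 3.02*c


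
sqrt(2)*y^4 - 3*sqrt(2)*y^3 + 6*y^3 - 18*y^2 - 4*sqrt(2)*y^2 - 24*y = y*(y - 4)*(y + 3*sqrt(2))*(sqrt(2)*y + sqrt(2))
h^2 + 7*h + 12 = (h + 3)*(h + 4)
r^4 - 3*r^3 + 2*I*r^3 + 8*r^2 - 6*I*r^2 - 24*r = r*(r - 3)*(r - 2*I)*(r + 4*I)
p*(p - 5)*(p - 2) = p^3 - 7*p^2 + 10*p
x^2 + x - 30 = (x - 5)*(x + 6)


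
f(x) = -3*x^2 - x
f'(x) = -6*x - 1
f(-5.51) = -85.57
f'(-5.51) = 32.06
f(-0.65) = -0.62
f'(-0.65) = 2.90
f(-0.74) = -0.90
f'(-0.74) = 3.44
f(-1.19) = -3.06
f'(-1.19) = 6.14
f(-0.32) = 0.01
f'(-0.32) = 0.92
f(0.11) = -0.15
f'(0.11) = -1.66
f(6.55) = -135.26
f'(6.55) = -40.30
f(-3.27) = -28.81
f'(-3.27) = 18.62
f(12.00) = -444.00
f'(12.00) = -73.00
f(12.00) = -444.00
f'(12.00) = -73.00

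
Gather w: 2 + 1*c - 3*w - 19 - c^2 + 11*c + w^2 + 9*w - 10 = -c^2 + 12*c + w^2 + 6*w - 27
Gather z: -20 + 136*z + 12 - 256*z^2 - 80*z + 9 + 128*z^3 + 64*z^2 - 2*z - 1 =128*z^3 - 192*z^2 + 54*z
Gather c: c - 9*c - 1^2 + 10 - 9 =-8*c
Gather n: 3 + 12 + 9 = 24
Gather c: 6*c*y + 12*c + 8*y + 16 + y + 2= c*(6*y + 12) + 9*y + 18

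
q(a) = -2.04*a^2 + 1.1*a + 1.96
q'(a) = 1.1 - 4.08*a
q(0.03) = 1.99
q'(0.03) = 0.98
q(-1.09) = -1.66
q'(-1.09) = 5.55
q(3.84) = -23.90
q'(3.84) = -14.57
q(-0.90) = -0.68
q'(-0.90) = 4.77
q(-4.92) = -52.83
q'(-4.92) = 21.17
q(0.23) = 2.11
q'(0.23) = 0.16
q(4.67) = -37.39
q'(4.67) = -17.95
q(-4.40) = -42.37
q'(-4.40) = 19.05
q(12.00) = -278.60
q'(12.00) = -47.86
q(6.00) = -64.88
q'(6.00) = -23.38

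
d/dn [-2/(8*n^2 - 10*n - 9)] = 4*(8*n - 5)/(-8*n^2 + 10*n + 9)^2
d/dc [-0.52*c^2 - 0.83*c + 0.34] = -1.04*c - 0.83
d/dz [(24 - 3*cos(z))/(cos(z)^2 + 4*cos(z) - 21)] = 3*(sin(z)^2 + 16*cos(z) + 10)*sin(z)/(cos(z)^2 + 4*cos(z) - 21)^2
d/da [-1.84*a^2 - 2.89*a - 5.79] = -3.68*a - 2.89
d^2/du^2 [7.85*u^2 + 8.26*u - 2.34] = 15.7000000000000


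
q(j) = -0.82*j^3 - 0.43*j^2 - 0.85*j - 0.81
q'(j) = -2.46*j^2 - 0.86*j - 0.85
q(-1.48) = 2.16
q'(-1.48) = -4.97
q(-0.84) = 0.09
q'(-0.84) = -1.86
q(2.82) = -25.02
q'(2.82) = -22.84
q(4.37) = -81.17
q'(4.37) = -51.59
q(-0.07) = -0.75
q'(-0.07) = -0.80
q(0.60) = -1.65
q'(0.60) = -2.25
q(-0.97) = 0.36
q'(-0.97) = -2.33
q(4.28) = -76.62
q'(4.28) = -49.59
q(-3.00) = 20.01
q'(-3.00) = -20.41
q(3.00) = -29.37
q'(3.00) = -25.57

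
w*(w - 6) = w^2 - 6*w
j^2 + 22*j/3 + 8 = (j + 4/3)*(j + 6)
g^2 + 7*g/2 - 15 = (g - 5/2)*(g + 6)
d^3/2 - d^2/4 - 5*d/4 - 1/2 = (d/2 + 1/2)*(d - 2)*(d + 1/2)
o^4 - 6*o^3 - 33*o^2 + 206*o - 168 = (o - 7)*(o - 4)*(o - 1)*(o + 6)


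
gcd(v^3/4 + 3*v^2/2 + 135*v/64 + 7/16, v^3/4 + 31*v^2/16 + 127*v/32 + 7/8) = v^2 + 17*v/4 + 1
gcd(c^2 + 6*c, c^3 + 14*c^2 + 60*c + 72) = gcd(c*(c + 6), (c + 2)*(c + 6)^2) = c + 6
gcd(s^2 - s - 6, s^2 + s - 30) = 1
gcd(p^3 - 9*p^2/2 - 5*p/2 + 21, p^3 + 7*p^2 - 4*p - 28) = p + 2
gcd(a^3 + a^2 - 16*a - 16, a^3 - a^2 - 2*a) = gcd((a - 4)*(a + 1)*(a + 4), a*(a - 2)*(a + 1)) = a + 1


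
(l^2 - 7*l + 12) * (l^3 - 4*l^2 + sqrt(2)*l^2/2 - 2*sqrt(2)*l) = l^5 - 11*l^4 + sqrt(2)*l^4/2 - 11*sqrt(2)*l^3/2 + 40*l^3 - 48*l^2 + 20*sqrt(2)*l^2 - 24*sqrt(2)*l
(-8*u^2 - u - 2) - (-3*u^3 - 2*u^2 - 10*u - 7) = 3*u^3 - 6*u^2 + 9*u + 5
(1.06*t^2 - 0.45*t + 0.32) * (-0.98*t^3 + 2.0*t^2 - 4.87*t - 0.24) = -1.0388*t^5 + 2.561*t^4 - 6.3758*t^3 + 2.5771*t^2 - 1.4504*t - 0.0768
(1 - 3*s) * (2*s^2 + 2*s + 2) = -6*s^3 - 4*s^2 - 4*s + 2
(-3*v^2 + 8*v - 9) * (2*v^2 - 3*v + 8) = -6*v^4 + 25*v^3 - 66*v^2 + 91*v - 72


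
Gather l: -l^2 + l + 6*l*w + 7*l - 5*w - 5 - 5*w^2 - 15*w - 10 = -l^2 + l*(6*w + 8) - 5*w^2 - 20*w - 15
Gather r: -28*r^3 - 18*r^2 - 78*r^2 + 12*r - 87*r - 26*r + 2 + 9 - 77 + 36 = -28*r^3 - 96*r^2 - 101*r - 30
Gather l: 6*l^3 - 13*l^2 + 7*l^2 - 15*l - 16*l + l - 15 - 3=6*l^3 - 6*l^2 - 30*l - 18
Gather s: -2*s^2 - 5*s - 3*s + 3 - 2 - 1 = -2*s^2 - 8*s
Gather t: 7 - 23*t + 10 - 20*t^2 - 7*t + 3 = -20*t^2 - 30*t + 20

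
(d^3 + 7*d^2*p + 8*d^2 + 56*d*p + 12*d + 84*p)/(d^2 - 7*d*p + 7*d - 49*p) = (d^3 + 7*d^2*p + 8*d^2 + 56*d*p + 12*d + 84*p)/(d^2 - 7*d*p + 7*d - 49*p)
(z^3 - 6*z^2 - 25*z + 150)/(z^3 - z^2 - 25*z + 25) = (z - 6)/(z - 1)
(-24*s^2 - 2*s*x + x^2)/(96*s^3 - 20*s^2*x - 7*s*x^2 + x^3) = (-6*s + x)/(24*s^2 - 11*s*x + x^2)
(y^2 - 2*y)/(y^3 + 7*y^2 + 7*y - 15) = y*(y - 2)/(y^3 + 7*y^2 + 7*y - 15)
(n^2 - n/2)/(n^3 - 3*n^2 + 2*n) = (n - 1/2)/(n^2 - 3*n + 2)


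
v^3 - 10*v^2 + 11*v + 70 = (v - 7)*(v - 5)*(v + 2)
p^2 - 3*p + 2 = (p - 2)*(p - 1)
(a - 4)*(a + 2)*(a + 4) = a^3 + 2*a^2 - 16*a - 32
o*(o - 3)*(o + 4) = o^3 + o^2 - 12*o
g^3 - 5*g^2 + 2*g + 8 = (g - 4)*(g - 2)*(g + 1)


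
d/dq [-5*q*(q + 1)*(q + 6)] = -15*q^2 - 70*q - 30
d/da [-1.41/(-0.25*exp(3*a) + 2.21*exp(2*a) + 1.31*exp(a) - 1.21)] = (-1.0575*exp(2*a) + 6.2322*exp(a) + 1.8471)*exp(a)/(0.25*exp(3*a) - 2.21*exp(2*a) - 1.31*exp(a) + 1.21)^2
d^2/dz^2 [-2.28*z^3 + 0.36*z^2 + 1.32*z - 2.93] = 0.72 - 13.68*z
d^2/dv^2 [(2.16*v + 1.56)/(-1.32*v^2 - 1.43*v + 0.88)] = (-(2.16*v + 1.56)*(2.64*v + 1.43)*(5.28*v + 2.86) + (17.1072*v + 10.296)*(1.32*v^2 + 1.43*v - 0.88))/(1.32*v^2 + 1.43*v - 0.88)^3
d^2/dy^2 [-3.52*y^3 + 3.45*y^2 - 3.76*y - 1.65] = 6.9 - 21.12*y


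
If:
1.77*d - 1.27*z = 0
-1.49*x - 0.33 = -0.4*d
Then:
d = 0.717514124293785*z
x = 0.19262124142115*z - 0.221476510067114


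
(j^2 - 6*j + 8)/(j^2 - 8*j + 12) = (j - 4)/(j - 6)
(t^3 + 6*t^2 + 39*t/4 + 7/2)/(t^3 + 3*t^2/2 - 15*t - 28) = (t + 1/2)/(t - 4)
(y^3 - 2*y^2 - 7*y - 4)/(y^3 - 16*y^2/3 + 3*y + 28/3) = 3*(y + 1)/(3*y - 7)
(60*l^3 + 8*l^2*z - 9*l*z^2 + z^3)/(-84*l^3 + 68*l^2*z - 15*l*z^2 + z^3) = (-10*l^2 - 3*l*z + z^2)/(14*l^2 - 9*l*z + z^2)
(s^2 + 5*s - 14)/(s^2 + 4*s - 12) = (s + 7)/(s + 6)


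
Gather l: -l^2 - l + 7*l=-l^2 + 6*l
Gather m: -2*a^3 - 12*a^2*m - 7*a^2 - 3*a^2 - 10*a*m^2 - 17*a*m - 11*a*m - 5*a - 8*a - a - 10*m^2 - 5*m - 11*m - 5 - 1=-2*a^3 - 10*a^2 - 14*a + m^2*(-10*a - 10) + m*(-12*a^2 - 28*a - 16) - 6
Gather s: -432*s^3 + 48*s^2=-432*s^3 + 48*s^2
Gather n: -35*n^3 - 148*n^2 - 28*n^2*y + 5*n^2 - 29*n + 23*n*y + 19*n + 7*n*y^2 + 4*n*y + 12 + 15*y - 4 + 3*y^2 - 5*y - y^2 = -35*n^3 + n^2*(-28*y - 143) + n*(7*y^2 + 27*y - 10) + 2*y^2 + 10*y + 8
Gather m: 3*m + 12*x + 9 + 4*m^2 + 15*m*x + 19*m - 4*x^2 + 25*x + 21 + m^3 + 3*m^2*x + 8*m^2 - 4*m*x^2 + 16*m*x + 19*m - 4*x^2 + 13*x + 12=m^3 + m^2*(3*x + 12) + m*(-4*x^2 + 31*x + 41) - 8*x^2 + 50*x + 42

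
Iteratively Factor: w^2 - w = (w)*(w - 1)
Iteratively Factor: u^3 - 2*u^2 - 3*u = (u + 1)*(u^2 - 3*u) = u*(u + 1)*(u - 3)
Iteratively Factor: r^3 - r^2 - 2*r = (r + 1)*(r^2 - 2*r) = (r - 2)*(r + 1)*(r)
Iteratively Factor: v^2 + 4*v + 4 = (v + 2)*(v + 2)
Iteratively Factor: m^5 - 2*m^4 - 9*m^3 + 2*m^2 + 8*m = (m - 4)*(m^4 + 2*m^3 - m^2 - 2*m) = (m - 4)*(m + 2)*(m^3 - m) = (m - 4)*(m + 1)*(m + 2)*(m^2 - m) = m*(m - 4)*(m + 1)*(m + 2)*(m - 1)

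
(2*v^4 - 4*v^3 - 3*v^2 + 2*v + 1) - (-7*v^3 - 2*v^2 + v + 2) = 2*v^4 + 3*v^3 - v^2 + v - 1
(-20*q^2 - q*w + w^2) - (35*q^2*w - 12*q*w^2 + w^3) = -35*q^2*w - 20*q^2 + 12*q*w^2 - q*w - w^3 + w^2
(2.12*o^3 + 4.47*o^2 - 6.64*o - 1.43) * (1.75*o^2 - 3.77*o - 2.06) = 3.71*o^5 - 0.169900000000001*o^4 - 32.8391*o^3 + 13.3221*o^2 + 19.0695*o + 2.9458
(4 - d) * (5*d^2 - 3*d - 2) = -5*d^3 + 23*d^2 - 10*d - 8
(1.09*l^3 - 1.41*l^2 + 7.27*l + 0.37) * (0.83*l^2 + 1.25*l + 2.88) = 0.9047*l^5 + 0.1922*l^4 + 7.4108*l^3 + 5.3338*l^2 + 21.4001*l + 1.0656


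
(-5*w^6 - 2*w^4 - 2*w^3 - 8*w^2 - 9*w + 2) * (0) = 0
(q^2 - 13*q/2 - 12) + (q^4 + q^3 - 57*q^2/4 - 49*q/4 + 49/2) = q^4 + q^3 - 53*q^2/4 - 75*q/4 + 25/2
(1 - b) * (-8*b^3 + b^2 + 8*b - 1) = 8*b^4 - 9*b^3 - 7*b^2 + 9*b - 1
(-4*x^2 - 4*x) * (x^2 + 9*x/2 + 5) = -4*x^4 - 22*x^3 - 38*x^2 - 20*x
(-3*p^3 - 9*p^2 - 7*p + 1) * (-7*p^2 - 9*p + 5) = 21*p^5 + 90*p^4 + 115*p^3 + 11*p^2 - 44*p + 5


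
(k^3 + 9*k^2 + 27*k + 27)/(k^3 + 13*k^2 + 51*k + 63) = (k + 3)/(k + 7)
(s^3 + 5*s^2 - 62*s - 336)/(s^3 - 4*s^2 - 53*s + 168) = (s + 6)/(s - 3)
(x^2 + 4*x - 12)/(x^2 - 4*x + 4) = (x + 6)/(x - 2)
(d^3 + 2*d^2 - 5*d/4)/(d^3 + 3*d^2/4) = (4*d^2 + 8*d - 5)/(d*(4*d + 3))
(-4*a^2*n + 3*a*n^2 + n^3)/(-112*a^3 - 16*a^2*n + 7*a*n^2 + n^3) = n*(a - n)/(28*a^2 - 3*a*n - n^2)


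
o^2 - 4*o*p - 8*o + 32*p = (o - 8)*(o - 4*p)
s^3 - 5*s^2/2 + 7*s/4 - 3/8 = (s - 3/2)*(s - 1/2)^2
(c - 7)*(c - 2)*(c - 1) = c^3 - 10*c^2 + 23*c - 14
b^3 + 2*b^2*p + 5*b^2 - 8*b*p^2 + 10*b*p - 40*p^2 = (b + 5)*(b - 2*p)*(b + 4*p)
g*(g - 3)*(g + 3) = g^3 - 9*g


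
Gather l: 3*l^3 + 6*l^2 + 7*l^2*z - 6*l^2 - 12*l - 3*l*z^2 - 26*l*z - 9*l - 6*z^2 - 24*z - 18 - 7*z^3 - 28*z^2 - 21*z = 3*l^3 + 7*l^2*z + l*(-3*z^2 - 26*z - 21) - 7*z^3 - 34*z^2 - 45*z - 18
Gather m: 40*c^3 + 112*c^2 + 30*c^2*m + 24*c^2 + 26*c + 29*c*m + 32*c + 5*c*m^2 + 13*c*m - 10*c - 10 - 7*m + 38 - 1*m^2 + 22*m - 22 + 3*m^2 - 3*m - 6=40*c^3 + 136*c^2 + 48*c + m^2*(5*c + 2) + m*(30*c^2 + 42*c + 12)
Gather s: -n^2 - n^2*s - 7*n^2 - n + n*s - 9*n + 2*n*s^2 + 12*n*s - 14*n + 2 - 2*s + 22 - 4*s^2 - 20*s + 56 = -8*n^2 - 24*n + s^2*(2*n - 4) + s*(-n^2 + 13*n - 22) + 80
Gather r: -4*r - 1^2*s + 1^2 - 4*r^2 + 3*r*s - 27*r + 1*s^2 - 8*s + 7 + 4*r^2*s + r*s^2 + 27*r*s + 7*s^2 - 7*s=r^2*(4*s - 4) + r*(s^2 + 30*s - 31) + 8*s^2 - 16*s + 8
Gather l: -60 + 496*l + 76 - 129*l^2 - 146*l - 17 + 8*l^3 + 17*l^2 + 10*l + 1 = 8*l^3 - 112*l^2 + 360*l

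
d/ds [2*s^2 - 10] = 4*s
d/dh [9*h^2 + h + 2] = 18*h + 1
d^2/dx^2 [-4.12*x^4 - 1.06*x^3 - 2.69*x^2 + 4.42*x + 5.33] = -49.44*x^2 - 6.36*x - 5.38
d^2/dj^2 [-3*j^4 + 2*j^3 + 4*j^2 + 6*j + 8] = -36*j^2 + 12*j + 8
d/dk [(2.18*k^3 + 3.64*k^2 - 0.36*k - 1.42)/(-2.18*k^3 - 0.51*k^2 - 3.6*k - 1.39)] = (6.8234*k^4 - 17.2656*k^3 - 31.665*k^2 - 11.5676*k - 4.6116)/(4.7524*k^6 + 2.2236*k^5 + 15.9561*k^4 + 9.7324*k^3 + 14.3778*k^2 + 10.008*k + 1.9321)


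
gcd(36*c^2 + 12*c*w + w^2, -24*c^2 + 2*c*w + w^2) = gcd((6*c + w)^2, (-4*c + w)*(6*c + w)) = 6*c + w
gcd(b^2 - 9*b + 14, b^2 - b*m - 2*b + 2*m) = b - 2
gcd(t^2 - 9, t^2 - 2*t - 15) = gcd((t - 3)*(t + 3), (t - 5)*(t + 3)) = t + 3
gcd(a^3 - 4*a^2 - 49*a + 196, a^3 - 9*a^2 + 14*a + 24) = a - 4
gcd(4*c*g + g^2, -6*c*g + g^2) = g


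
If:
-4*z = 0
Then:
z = 0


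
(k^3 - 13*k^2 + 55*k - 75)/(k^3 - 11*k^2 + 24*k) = (k^2 - 10*k + 25)/(k*(k - 8))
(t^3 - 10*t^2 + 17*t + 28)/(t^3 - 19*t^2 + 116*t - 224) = (t + 1)/(t - 8)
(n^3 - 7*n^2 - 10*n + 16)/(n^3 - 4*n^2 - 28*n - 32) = (n - 1)/(n + 2)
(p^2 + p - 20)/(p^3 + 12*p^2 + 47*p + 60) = (p - 4)/(p^2 + 7*p + 12)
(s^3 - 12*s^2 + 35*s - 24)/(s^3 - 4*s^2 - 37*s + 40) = (s - 3)/(s + 5)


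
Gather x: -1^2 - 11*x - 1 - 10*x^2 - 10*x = -10*x^2 - 21*x - 2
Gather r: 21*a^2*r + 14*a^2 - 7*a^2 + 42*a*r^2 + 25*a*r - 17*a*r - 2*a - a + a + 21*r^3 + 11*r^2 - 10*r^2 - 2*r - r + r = 7*a^2 - 2*a + 21*r^3 + r^2*(42*a + 1) + r*(21*a^2 + 8*a - 2)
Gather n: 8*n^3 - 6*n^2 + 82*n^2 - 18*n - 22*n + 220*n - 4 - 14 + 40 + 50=8*n^3 + 76*n^2 + 180*n + 72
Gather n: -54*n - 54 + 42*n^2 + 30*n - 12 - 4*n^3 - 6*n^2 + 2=-4*n^3 + 36*n^2 - 24*n - 64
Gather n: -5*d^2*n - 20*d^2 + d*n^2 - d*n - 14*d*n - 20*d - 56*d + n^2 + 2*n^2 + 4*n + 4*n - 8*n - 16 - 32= -20*d^2 - 76*d + n^2*(d + 3) + n*(-5*d^2 - 15*d) - 48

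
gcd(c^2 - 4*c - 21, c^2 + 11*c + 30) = 1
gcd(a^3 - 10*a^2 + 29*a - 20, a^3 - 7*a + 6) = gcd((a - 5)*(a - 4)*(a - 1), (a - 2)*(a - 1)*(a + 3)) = a - 1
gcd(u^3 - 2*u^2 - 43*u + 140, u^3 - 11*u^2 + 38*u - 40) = u^2 - 9*u + 20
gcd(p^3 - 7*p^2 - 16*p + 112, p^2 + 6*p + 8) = p + 4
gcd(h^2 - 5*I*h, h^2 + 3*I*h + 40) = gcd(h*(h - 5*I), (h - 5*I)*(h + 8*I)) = h - 5*I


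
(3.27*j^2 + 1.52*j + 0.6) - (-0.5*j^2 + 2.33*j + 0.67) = 3.77*j^2 - 0.81*j - 0.0700000000000001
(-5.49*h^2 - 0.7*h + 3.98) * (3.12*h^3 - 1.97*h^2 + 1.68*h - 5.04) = -17.1288*h^5 + 8.6313*h^4 + 4.5734*h^3 + 18.653*h^2 + 10.2144*h - 20.0592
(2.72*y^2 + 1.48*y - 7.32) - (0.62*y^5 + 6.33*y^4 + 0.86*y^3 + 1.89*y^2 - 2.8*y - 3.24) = -0.62*y^5 - 6.33*y^4 - 0.86*y^3 + 0.83*y^2 + 4.28*y - 4.08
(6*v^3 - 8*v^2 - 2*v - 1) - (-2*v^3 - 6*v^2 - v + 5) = 8*v^3 - 2*v^2 - v - 6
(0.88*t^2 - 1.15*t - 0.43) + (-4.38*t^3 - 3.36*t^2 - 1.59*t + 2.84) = -4.38*t^3 - 2.48*t^2 - 2.74*t + 2.41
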